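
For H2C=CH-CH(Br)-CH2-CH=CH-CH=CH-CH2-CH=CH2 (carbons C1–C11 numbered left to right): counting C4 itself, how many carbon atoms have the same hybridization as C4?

3

C4 is sp3 (only σ bonds).
C1: sp2
C2: sp2
C3: sp3 ✓
C4: sp3 ✓
C5: sp2
C6: sp2
C7: sp2
C8: sp2
C9: sp3 ✓
C10: sp2
C11: sp2
3 carbons are sp3.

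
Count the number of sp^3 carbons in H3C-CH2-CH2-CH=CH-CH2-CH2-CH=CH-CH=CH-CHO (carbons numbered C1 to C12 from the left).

C1: sp3 ✓
C2: sp3 ✓
C3: sp3 ✓
C4: sp2
C5: sp2
C6: sp3 ✓
C7: sp3 ✓
C8: sp2
C9: sp2
C10: sp2
C11: sp2
C12: sp2
C1, C2, C3, C6, C7 → 5 sp3 carbons.

5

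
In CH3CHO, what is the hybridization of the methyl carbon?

sp3

The methyl carbon is sp3: 4 σ bonds, 4 electron-density regions.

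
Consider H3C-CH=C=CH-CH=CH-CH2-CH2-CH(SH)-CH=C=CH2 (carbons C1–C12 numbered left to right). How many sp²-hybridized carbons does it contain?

C1: sp3
C2: sp2 ✓
C3: sp
C4: sp2 ✓
C5: sp2 ✓
C6: sp2 ✓
C7: sp3
C8: sp3
C9: sp3
C10: sp2 ✓
C11: sp
C12: sp2 ✓
C2, C4, C5, C6, C10, C12 → 6 sp2 carbons.

6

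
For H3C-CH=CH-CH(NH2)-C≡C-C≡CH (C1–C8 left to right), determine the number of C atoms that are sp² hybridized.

C1: sp3
C2: sp2 ✓
C3: sp2 ✓
C4: sp3
C5: sp
C6: sp
C7: sp
C8: sp
C2, C3 → 2 sp2 carbons.

2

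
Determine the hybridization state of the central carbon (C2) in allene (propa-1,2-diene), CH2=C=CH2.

sp

Two σ bonds and two π bonds (one to each neighbour) → sp.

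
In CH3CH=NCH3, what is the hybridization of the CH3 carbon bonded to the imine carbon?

sp^3

The CH3 carbon bonded to the imine carbon — 4 σ bonds. Steric number 4, so sp3.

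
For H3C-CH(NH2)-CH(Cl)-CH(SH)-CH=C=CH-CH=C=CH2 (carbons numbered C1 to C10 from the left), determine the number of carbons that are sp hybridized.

C1: sp3
C2: sp3
C3: sp3
C4: sp3
C5: sp2
C6: sp ✓
C7: sp2
C8: sp2
C9: sp ✓
C10: sp2
C6, C9 → 2 sp carbons.

2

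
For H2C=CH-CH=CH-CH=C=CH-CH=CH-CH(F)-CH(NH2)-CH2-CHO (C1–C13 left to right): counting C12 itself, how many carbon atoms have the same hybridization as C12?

C12 is sp3 (only σ bonds).
C1: sp2
C2: sp2
C3: sp2
C4: sp2
C5: sp2
C6: sp
C7: sp2
C8: sp2
C9: sp2
C10: sp3 ✓
C11: sp3 ✓
C12: sp3 ✓
C13: sp2
3 carbons are sp3.

3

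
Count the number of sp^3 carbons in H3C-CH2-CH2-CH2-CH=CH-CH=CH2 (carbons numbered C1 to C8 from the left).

C1: sp3 ✓
C2: sp3 ✓
C3: sp3 ✓
C4: sp3 ✓
C5: sp2
C6: sp2
C7: sp2
C8: sp2
C1, C2, C3, C4 → 4 sp3 carbons.

4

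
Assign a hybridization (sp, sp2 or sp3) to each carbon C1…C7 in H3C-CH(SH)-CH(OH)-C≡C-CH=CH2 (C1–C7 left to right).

C1 sp3, C2 sp3, C3 sp3, C4 sp, C5 sp, C6 sp2, C7 sp2

C1 is sp3: 4 σ bonds, 4 electron-density regions.
C2: 4 σ bonds; 4 regions of electron density → sp3.
C3 has 4 σ bonds: steric number 4 → sp3.
C4: 2 σ bonds, plus two π bonds; 2 regions of electron density → sp.
C5 carries 2 σ bonds, plus two π bonds, giving a steric number of 2, so it is sp.
C6 carries 3 σ bonds, plus one π bond, giving a steric number of 3, so it is sp2.
C7 — 3 σ bonds, plus one π bond. Steric number 3, so sp2.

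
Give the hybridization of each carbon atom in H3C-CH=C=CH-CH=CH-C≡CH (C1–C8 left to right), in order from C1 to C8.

C1 sp3, C2 sp2, C3 sp, C4 sp2, C5 sp2, C6 sp2, C7 sp, C8 sp

C1 — 4 σ bonds. Steric number 4, so sp3.
C2: 3 σ bonds, plus one π bond — 3 electron domains, sp2.
C3 carries 2 σ bonds, plus two π bonds, giving a steric number of 2, so it is sp.
C4 is sp2: 3 σ bonds, plus one π bond, 3 electron-density regions.
C5: 3 σ bonds, plus one π bond; 3 regions of electron density → sp2.
C6 — 3 σ bonds, plus one π bond. Steric number 3, so sp2.
C7 (2 σ bonds, plus two π bonds) has steric number 2: sp.
C8 is sp: 2 σ bonds, plus two π bonds, 2 electron-density regions.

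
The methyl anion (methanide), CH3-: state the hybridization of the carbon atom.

Three σ bonds + one lone pair = steric number 4 → sp3, pyramidal.

sp³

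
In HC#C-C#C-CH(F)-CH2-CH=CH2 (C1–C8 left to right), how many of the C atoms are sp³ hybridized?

C1: sp
C2: sp
C3: sp
C4: sp
C5: sp3 ✓
C6: sp3 ✓
C7: sp2
C8: sp2
C5, C6 → 2 sp3 carbons.

2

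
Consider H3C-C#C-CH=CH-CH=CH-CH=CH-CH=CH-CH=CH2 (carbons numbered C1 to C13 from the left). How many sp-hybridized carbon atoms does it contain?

C1: sp3
C2: sp ✓
C3: sp ✓
C4: sp2
C5: sp2
C6: sp2
C7: sp2
C8: sp2
C9: sp2
C10: sp2
C11: sp2
C12: sp2
C13: sp2
C2, C3 → 2 sp carbons.

2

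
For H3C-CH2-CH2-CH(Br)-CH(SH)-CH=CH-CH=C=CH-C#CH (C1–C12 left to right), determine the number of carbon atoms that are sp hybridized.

3

C1: sp3
C2: sp3
C3: sp3
C4: sp3
C5: sp3
C6: sp2
C7: sp2
C8: sp2
C9: sp ✓
C10: sp2
C11: sp ✓
C12: sp ✓
C9, C11, C12 → 3 sp carbons.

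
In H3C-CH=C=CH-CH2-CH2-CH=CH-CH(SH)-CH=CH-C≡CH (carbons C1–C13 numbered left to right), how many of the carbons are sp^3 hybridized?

C1: sp3 ✓
C2: sp2
C3: sp
C4: sp2
C5: sp3 ✓
C6: sp3 ✓
C7: sp2
C8: sp2
C9: sp3 ✓
C10: sp2
C11: sp2
C12: sp
C13: sp
C1, C5, C6, C9 → 4 sp3 carbons.

4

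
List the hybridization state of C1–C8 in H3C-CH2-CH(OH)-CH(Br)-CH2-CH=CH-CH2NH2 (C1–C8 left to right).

C1 sp3, C2 sp3, C3 sp3, C4 sp3, C5 sp3, C6 sp2, C7 sp2, C8 sp3

C1: 4 σ bonds; 4 regions of electron density → sp3.
C2 carries 4 σ bonds, giving a steric number of 4, so it is sp3.
C3: 4 σ bonds; 4 regions of electron density → sp3.
C4 is sp3: 4 σ bonds, 4 electron-density regions.
C5 — 4 σ bonds. Steric number 4, so sp3.
C6 (3 σ bonds, plus one π bond) has steric number 3: sp2.
C7 is sp2: 3 σ bonds, plus one π bond, 3 electron-density regions.
C8 (4 σ bonds) has steric number 4: sp3.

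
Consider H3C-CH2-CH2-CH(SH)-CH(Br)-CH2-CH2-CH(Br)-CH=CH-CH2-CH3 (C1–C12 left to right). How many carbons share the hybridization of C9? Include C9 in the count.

C9 is sp2 (one π bond).
C1: sp3
C2: sp3
C3: sp3
C4: sp3
C5: sp3
C6: sp3
C7: sp3
C8: sp3
C9: sp2 ✓
C10: sp2 ✓
C11: sp3
C12: sp3
2 carbons are sp2.

2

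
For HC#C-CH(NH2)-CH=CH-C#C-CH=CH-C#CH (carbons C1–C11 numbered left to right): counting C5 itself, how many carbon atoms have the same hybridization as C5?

4

C5 is sp2 (one π bond).
C1: sp
C2: sp
C3: sp3
C4: sp2 ✓
C5: sp2 ✓
C6: sp
C7: sp
C8: sp2 ✓
C9: sp2 ✓
C10: sp
C11: sp
4 carbons are sp2.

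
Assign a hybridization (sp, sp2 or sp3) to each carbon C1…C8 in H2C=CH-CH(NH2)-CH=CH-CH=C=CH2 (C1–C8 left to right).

C1 sp2, C2 sp2, C3 sp3, C4 sp2, C5 sp2, C6 sp2, C7 sp, C8 sp2

C1 (3 σ bonds, plus one π bond) has steric number 3: sp2.
C2 is sp2: 3 σ bonds, plus one π bond, 3 electron-density regions.
C3: 4 σ bonds; 4 regions of electron density → sp3.
C4 has 3 σ bonds, plus one π bond: steric number 3 → sp2.
C5: 3 σ bonds, plus one π bond; 3 regions of electron density → sp2.
C6 — 3 σ bonds, plus one π bond. Steric number 3, so sp2.
C7: 2 σ bonds, plus two π bonds; 2 regions of electron density → sp.
C8 — 3 σ bonds, plus one π bond. Steric number 3, so sp2.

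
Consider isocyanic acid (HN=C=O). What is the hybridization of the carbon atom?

sp

The carbon atom — 2 σ bonds, plus two π bonds. Steric number 2, so sp.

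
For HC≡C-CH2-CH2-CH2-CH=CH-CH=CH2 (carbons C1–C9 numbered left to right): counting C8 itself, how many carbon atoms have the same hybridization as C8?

C8 is sp2 (one π bond).
C1: sp
C2: sp
C3: sp3
C4: sp3
C5: sp3
C6: sp2 ✓
C7: sp2 ✓
C8: sp2 ✓
C9: sp2 ✓
4 carbons are sp2.

4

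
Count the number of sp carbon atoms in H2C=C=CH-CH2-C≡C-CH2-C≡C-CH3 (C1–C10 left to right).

5

C1: sp2
C2: sp ✓
C3: sp2
C4: sp3
C5: sp ✓
C6: sp ✓
C7: sp3
C8: sp ✓
C9: sp ✓
C10: sp3
C2, C5, C6, C8, C9 → 5 sp carbons.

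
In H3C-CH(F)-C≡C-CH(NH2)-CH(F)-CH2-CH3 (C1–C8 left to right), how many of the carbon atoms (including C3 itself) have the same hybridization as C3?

C3 is sp (two π bonds).
C1: sp3
C2: sp3
C3: sp ✓
C4: sp ✓
C5: sp3
C6: sp3
C7: sp3
C8: sp3
2 carbons are sp.

2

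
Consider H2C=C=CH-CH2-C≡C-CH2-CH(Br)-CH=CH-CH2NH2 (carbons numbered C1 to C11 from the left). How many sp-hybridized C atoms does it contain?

3

C1: sp2
C2: sp ✓
C3: sp2
C4: sp3
C5: sp ✓
C6: sp ✓
C7: sp3
C8: sp3
C9: sp2
C10: sp2
C11: sp3
C2, C5, C6 → 3 sp carbons.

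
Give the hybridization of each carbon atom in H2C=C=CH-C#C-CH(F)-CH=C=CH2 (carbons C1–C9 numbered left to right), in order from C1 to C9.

C1 sp2, C2 sp, C3 sp2, C4 sp, C5 sp, C6 sp3, C7 sp2, C8 sp, C9 sp2

C1: 3 σ bonds, plus one π bond — 3 electron domains, sp2.
C2 carries 2 σ bonds, plus two π bonds, giving a steric number of 2, so it is sp.
C3 carries 3 σ bonds, plus one π bond, giving a steric number of 3, so it is sp2.
C4 — 2 σ bonds, plus two π bonds. Steric number 2, so sp.
C5 has 2 σ bonds, plus two π bonds: steric number 2 → sp.
C6 carries 4 σ bonds, giving a steric number of 4, so it is sp3.
C7 is sp2: 3 σ bonds, plus one π bond, 3 electron-density regions.
C8 has 2 σ bonds, plus two π bonds: steric number 2 → sp.
C9 — 3 σ bonds, plus one π bond. Steric number 3, so sp2.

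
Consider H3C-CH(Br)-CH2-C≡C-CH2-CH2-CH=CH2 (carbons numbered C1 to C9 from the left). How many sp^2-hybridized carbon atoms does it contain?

C1: sp3
C2: sp3
C3: sp3
C4: sp
C5: sp
C6: sp3
C7: sp3
C8: sp2 ✓
C9: sp2 ✓
C8, C9 → 2 sp2 carbons.

2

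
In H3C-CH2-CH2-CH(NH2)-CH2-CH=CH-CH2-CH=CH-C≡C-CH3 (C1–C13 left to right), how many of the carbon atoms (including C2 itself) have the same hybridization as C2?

C2 is sp3 (only σ bonds).
C1: sp3 ✓
C2: sp3 ✓
C3: sp3 ✓
C4: sp3 ✓
C5: sp3 ✓
C6: sp2
C7: sp2
C8: sp3 ✓
C9: sp2
C10: sp2
C11: sp
C12: sp
C13: sp3 ✓
7 carbons are sp3.

7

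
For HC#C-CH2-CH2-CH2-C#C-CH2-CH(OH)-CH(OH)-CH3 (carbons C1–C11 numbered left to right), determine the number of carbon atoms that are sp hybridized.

C1: sp ✓
C2: sp ✓
C3: sp3
C4: sp3
C5: sp3
C6: sp ✓
C7: sp ✓
C8: sp3
C9: sp3
C10: sp3
C11: sp3
C1, C2, C6, C7 → 4 sp carbons.

4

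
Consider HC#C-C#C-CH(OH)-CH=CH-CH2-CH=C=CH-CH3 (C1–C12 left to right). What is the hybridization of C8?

C8 carries 4 σ bonds, giving a steric number of 4, so it is sp3.

sp³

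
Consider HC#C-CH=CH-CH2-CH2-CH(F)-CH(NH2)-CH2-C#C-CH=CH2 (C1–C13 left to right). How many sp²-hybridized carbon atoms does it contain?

C1: sp
C2: sp
C3: sp2 ✓
C4: sp2 ✓
C5: sp3
C6: sp3
C7: sp3
C8: sp3
C9: sp3
C10: sp
C11: sp
C12: sp2 ✓
C13: sp2 ✓
C3, C4, C12, C13 → 4 sp2 carbons.

4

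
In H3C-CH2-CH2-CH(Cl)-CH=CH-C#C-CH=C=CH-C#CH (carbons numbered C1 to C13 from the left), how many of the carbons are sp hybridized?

5

C1: sp3
C2: sp3
C3: sp3
C4: sp3
C5: sp2
C6: sp2
C7: sp ✓
C8: sp ✓
C9: sp2
C10: sp ✓
C11: sp2
C12: sp ✓
C13: sp ✓
C7, C8, C10, C12, C13 → 5 sp carbons.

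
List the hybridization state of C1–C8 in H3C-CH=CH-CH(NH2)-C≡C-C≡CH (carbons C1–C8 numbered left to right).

C1 sp3, C2 sp2, C3 sp2, C4 sp3, C5 sp, C6 sp, C7 sp, C8 sp

C1 — 4 σ bonds. Steric number 4, so sp3.
C2: 3 σ bonds, plus one π bond; 3 regions of electron density → sp2.
C3 carries 3 σ bonds, plus one π bond, giving a steric number of 3, so it is sp2.
C4 (4 σ bonds) has steric number 4: sp3.
C5 (2 σ bonds, plus two π bonds) has steric number 2: sp.
C6 (2 σ bonds, plus two π bonds) has steric number 2: sp.
C7: 2 σ bonds, plus two π bonds — 2 electron domains, sp.
C8: 2 σ bonds, plus two π bonds — 2 electron domains, sp.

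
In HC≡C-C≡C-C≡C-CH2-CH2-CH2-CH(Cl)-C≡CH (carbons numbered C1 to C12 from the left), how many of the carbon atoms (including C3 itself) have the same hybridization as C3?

8

C3 is sp (two π bonds).
C1: sp ✓
C2: sp ✓
C3: sp ✓
C4: sp ✓
C5: sp ✓
C6: sp ✓
C7: sp3
C8: sp3
C9: sp3
C10: sp3
C11: sp ✓
C12: sp ✓
8 carbons are sp.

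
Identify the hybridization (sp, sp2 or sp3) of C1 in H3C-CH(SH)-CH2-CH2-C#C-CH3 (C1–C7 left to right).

sp^3

C1: 4 σ bonds — 4 electron domains, sp3.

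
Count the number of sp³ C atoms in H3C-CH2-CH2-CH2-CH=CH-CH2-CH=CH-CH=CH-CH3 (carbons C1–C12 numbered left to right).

6

C1: sp3 ✓
C2: sp3 ✓
C3: sp3 ✓
C4: sp3 ✓
C5: sp2
C6: sp2
C7: sp3 ✓
C8: sp2
C9: sp2
C10: sp2
C11: sp2
C12: sp3 ✓
C1, C2, C3, C4, C7, C12 → 6 sp3 carbons.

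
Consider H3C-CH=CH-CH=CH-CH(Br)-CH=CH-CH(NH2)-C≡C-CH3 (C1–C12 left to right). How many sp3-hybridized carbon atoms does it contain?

C1: sp3 ✓
C2: sp2
C3: sp2
C4: sp2
C5: sp2
C6: sp3 ✓
C7: sp2
C8: sp2
C9: sp3 ✓
C10: sp
C11: sp
C12: sp3 ✓
C1, C6, C9, C12 → 4 sp3 carbons.

4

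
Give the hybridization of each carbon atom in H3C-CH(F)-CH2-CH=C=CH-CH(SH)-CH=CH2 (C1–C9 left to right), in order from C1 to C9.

C1 is sp3: 4 σ bonds, 4 electron-density regions.
C2 (4 σ bonds) has steric number 4: sp3.
C3 — 4 σ bonds. Steric number 4, so sp3.
C4 (3 σ bonds, plus one π bond) has steric number 3: sp2.
C5 is sp: 2 σ bonds, plus two π bonds, 2 electron-density regions.
C6 has 3 σ bonds, plus one π bond: steric number 3 → sp2.
C7 (4 σ bonds) has steric number 4: sp3.
C8 carries 3 σ bonds, plus one π bond, giving a steric number of 3, so it is sp2.
C9: 3 σ bonds, plus one π bond — 3 electron domains, sp2.

C1 sp3, C2 sp3, C3 sp3, C4 sp2, C5 sp, C6 sp2, C7 sp3, C8 sp2, C9 sp2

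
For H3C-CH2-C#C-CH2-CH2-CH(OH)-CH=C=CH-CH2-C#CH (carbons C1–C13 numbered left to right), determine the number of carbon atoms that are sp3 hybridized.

6

C1: sp3 ✓
C2: sp3 ✓
C3: sp
C4: sp
C5: sp3 ✓
C6: sp3 ✓
C7: sp3 ✓
C8: sp2
C9: sp
C10: sp2
C11: sp3 ✓
C12: sp
C13: sp
C1, C2, C5, C6, C7, C11 → 6 sp3 carbons.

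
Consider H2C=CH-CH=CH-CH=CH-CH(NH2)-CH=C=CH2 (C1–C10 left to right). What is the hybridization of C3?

sp2

C3 has 3 σ bonds, plus one π bond: steric number 3 → sp2.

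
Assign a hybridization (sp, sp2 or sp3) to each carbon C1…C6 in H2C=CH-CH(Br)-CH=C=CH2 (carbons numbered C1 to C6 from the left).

C1 (3 σ bonds, plus one π bond) has steric number 3: sp2.
C2 carries 3 σ bonds, plus one π bond, giving a steric number of 3, so it is sp2.
C3 (4 σ bonds) has steric number 4: sp3.
C4 is sp2: 3 σ bonds, plus one π bond, 3 electron-density regions.
C5 (2 σ bonds, plus two π bonds) has steric number 2: sp.
C6 (3 σ bonds, plus one π bond) has steric number 3: sp2.

C1 sp2, C2 sp2, C3 sp3, C4 sp2, C5 sp, C6 sp2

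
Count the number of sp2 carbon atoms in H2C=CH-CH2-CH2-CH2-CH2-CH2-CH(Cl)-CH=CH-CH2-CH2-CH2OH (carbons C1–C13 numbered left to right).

4

C1: sp2 ✓
C2: sp2 ✓
C3: sp3
C4: sp3
C5: sp3
C6: sp3
C7: sp3
C8: sp3
C9: sp2 ✓
C10: sp2 ✓
C11: sp3
C12: sp3
C13: sp3
C1, C2, C9, C10 → 4 sp2 carbons.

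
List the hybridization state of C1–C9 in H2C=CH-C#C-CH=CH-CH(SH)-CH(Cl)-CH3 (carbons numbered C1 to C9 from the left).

C1: 3 σ bonds, plus one π bond — 3 electron domains, sp2.
C2 — 3 σ bonds, plus one π bond. Steric number 3, so sp2.
C3 — 2 σ bonds, plus two π bonds. Steric number 2, so sp.
C4 (2 σ bonds, plus two π bonds) has steric number 2: sp.
C5: 3 σ bonds, plus one π bond; 3 regions of electron density → sp2.
C6 carries 3 σ bonds, plus one π bond, giving a steric number of 3, so it is sp2.
C7 carries 4 σ bonds, giving a steric number of 4, so it is sp3.
C8: 4 σ bonds — 4 electron domains, sp3.
C9: 4 σ bonds; 4 regions of electron density → sp3.

C1 sp2, C2 sp2, C3 sp, C4 sp, C5 sp2, C6 sp2, C7 sp3, C8 sp3, C9 sp3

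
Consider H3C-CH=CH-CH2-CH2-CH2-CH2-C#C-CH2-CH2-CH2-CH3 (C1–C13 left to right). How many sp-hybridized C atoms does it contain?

2

C1: sp3
C2: sp2
C3: sp2
C4: sp3
C5: sp3
C6: sp3
C7: sp3
C8: sp ✓
C9: sp ✓
C10: sp3
C11: sp3
C12: sp3
C13: sp3
C8, C9 → 2 sp carbons.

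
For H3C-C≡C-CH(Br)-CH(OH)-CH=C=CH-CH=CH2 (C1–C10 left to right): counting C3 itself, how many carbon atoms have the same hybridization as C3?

3

C3 is sp (two π bonds).
C1: sp3
C2: sp ✓
C3: sp ✓
C4: sp3
C5: sp3
C6: sp2
C7: sp ✓
C8: sp2
C9: sp2
C10: sp2
3 carbons are sp.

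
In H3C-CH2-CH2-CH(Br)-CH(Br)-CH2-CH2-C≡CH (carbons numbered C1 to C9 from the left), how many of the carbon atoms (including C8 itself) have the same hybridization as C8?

C8 is sp (two π bonds).
C1: sp3
C2: sp3
C3: sp3
C4: sp3
C5: sp3
C6: sp3
C7: sp3
C8: sp ✓
C9: sp ✓
2 carbons are sp.

2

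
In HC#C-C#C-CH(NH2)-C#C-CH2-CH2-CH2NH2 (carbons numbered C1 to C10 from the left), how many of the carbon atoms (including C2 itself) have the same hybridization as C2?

C2 is sp (two π bonds).
C1: sp ✓
C2: sp ✓
C3: sp ✓
C4: sp ✓
C5: sp3
C6: sp ✓
C7: sp ✓
C8: sp3
C9: sp3
C10: sp3
6 carbons are sp.

6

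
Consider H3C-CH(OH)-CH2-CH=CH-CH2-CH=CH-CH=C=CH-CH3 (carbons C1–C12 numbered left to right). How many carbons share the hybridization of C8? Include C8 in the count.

C8 is sp2 (one π bond).
C1: sp3
C2: sp3
C3: sp3
C4: sp2 ✓
C5: sp2 ✓
C6: sp3
C7: sp2 ✓
C8: sp2 ✓
C9: sp2 ✓
C10: sp
C11: sp2 ✓
C12: sp3
6 carbons are sp2.

6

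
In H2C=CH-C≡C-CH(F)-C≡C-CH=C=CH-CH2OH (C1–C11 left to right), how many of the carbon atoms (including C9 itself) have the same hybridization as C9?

C9 is sp (two π bonds).
C1: sp2
C2: sp2
C3: sp ✓
C4: sp ✓
C5: sp3
C6: sp ✓
C7: sp ✓
C8: sp2
C9: sp ✓
C10: sp2
C11: sp3
5 carbons are sp.

5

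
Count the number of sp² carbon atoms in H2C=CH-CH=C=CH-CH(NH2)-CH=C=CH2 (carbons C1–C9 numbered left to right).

C1: sp2 ✓
C2: sp2 ✓
C3: sp2 ✓
C4: sp
C5: sp2 ✓
C6: sp3
C7: sp2 ✓
C8: sp
C9: sp2 ✓
C1, C2, C3, C5, C7, C9 → 6 sp2 carbons.

6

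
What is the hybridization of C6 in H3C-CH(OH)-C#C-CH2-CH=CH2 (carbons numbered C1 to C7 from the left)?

C6 has 3 σ bonds, plus one π bond: steric number 3 → sp2.

sp^2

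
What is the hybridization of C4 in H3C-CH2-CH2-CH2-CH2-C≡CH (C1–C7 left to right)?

C4 is sp3: 4 σ bonds, 4 electron-density regions.

sp3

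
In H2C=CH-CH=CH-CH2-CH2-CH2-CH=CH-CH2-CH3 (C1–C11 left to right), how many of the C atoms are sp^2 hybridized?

6

C1: sp2 ✓
C2: sp2 ✓
C3: sp2 ✓
C4: sp2 ✓
C5: sp3
C6: sp3
C7: sp3
C8: sp2 ✓
C9: sp2 ✓
C10: sp3
C11: sp3
C1, C2, C3, C4, C8, C9 → 6 sp2 carbons.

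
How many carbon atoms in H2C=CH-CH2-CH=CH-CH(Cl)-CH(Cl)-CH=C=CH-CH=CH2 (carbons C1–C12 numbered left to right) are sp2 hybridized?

C1: sp2 ✓
C2: sp2 ✓
C3: sp3
C4: sp2 ✓
C5: sp2 ✓
C6: sp3
C7: sp3
C8: sp2 ✓
C9: sp
C10: sp2 ✓
C11: sp2 ✓
C12: sp2 ✓
C1, C2, C4, C5, C8, C10, C11, C12 → 8 sp2 carbons.

8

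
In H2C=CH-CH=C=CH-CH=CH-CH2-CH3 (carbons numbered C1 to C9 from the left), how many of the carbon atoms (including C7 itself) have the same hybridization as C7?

6

C7 is sp2 (one π bond).
C1: sp2 ✓
C2: sp2 ✓
C3: sp2 ✓
C4: sp
C5: sp2 ✓
C6: sp2 ✓
C7: sp2 ✓
C8: sp3
C9: sp3
6 carbons are sp2.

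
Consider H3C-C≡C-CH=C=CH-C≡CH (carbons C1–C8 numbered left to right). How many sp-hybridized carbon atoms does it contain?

C1: sp3
C2: sp ✓
C3: sp ✓
C4: sp2
C5: sp ✓
C6: sp2
C7: sp ✓
C8: sp ✓
C2, C3, C5, C7, C8 → 5 sp carbons.

5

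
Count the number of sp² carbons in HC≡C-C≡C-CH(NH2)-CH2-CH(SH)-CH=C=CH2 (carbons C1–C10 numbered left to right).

2

C1: sp
C2: sp
C3: sp
C4: sp
C5: sp3
C6: sp3
C7: sp3
C8: sp2 ✓
C9: sp
C10: sp2 ✓
C8, C10 → 2 sp2 carbons.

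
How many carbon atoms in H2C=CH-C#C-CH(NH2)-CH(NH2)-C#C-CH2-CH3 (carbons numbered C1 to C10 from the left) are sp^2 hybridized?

C1: sp2 ✓
C2: sp2 ✓
C3: sp
C4: sp
C5: sp3
C6: sp3
C7: sp
C8: sp
C9: sp3
C10: sp3
C1, C2 → 2 sp2 carbons.

2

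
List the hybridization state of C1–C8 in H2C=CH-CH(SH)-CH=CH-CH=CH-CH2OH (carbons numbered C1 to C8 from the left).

C1 sp2, C2 sp2, C3 sp3, C4 sp2, C5 sp2, C6 sp2, C7 sp2, C8 sp3

C1 (3 σ bonds, plus one π bond) has steric number 3: sp2.
C2 — 3 σ bonds, plus one π bond. Steric number 3, so sp2.
C3 (4 σ bonds) has steric number 4: sp3.
C4 carries 3 σ bonds, plus one π bond, giving a steric number of 3, so it is sp2.
C5 (3 σ bonds, plus one π bond) has steric number 3: sp2.
C6: 3 σ bonds, plus one π bond; 3 regions of electron density → sp2.
C7 has 3 σ bonds, plus one π bond: steric number 3 → sp2.
C8: 4 σ bonds — 4 electron domains, sp3.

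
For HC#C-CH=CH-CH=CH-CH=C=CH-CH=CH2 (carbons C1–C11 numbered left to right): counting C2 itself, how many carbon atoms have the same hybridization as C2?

C2 is sp (two π bonds).
C1: sp ✓
C2: sp ✓
C3: sp2
C4: sp2
C5: sp2
C6: sp2
C7: sp2
C8: sp ✓
C9: sp2
C10: sp2
C11: sp2
3 carbons are sp.

3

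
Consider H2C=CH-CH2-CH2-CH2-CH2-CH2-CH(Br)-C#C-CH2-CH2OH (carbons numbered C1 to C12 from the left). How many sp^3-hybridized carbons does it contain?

8

C1: sp2
C2: sp2
C3: sp3 ✓
C4: sp3 ✓
C5: sp3 ✓
C6: sp3 ✓
C7: sp3 ✓
C8: sp3 ✓
C9: sp
C10: sp
C11: sp3 ✓
C12: sp3 ✓
C3, C4, C5, C6, C7, C8, C11, C12 → 8 sp3 carbons.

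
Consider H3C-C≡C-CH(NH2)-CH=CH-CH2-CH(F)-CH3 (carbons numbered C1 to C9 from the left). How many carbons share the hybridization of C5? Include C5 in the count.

C5 is sp2 (one π bond).
C1: sp3
C2: sp
C3: sp
C4: sp3
C5: sp2 ✓
C6: sp2 ✓
C7: sp3
C8: sp3
C9: sp3
2 carbons are sp2.

2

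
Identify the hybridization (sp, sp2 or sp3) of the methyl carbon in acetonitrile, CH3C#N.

sp³

The methyl carbon (4 σ bonds) has steric number 4: sp3.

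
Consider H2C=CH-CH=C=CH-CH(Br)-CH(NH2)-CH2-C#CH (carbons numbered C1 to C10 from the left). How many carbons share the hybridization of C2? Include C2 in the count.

4

C2 is sp2 (one π bond).
C1: sp2 ✓
C2: sp2 ✓
C3: sp2 ✓
C4: sp
C5: sp2 ✓
C6: sp3
C7: sp3
C8: sp3
C9: sp
C10: sp
4 carbons are sp2.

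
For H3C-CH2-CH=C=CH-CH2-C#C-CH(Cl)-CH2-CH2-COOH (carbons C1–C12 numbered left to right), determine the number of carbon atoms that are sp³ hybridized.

C1: sp3 ✓
C2: sp3 ✓
C3: sp2
C4: sp
C5: sp2
C6: sp3 ✓
C7: sp
C8: sp
C9: sp3 ✓
C10: sp3 ✓
C11: sp3 ✓
C12: sp2
C1, C2, C6, C9, C10, C11 → 6 sp3 carbons.

6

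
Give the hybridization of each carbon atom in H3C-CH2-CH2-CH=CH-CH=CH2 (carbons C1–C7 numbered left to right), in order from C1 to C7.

C1 sp3, C2 sp3, C3 sp3, C4 sp2, C5 sp2, C6 sp2, C7 sp2

C1 carries 4 σ bonds, giving a steric number of 4, so it is sp3.
C2 — 4 σ bonds. Steric number 4, so sp3.
C3 (4 σ bonds) has steric number 4: sp3.
C4 — 3 σ bonds, plus one π bond. Steric number 3, so sp2.
C5: 3 σ bonds, plus one π bond; 3 regions of electron density → sp2.
C6: 3 σ bonds, plus one π bond — 3 electron domains, sp2.
C7 is sp2: 3 σ bonds, plus one π bond, 3 electron-density regions.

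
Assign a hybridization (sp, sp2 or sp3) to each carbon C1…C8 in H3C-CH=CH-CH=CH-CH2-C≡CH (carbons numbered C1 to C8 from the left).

C1 sp3, C2 sp2, C3 sp2, C4 sp2, C5 sp2, C6 sp3, C7 sp, C8 sp

C1 carries 4 σ bonds, giving a steric number of 4, so it is sp3.
C2 is sp2: 3 σ bonds, plus one π bond, 3 electron-density regions.
C3 is sp2: 3 σ bonds, plus one π bond, 3 electron-density regions.
C4 carries 3 σ bonds, plus one π bond, giving a steric number of 3, so it is sp2.
C5 has 3 σ bonds, plus one π bond: steric number 3 → sp2.
C6: 4 σ bonds; 4 regions of electron density → sp3.
C7 carries 2 σ bonds, plus two π bonds, giving a steric number of 2, so it is sp.
C8: 2 σ bonds, plus two π bonds; 2 regions of electron density → sp.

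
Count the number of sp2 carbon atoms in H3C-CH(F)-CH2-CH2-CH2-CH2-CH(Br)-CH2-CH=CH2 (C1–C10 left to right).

C1: sp3
C2: sp3
C3: sp3
C4: sp3
C5: sp3
C6: sp3
C7: sp3
C8: sp3
C9: sp2 ✓
C10: sp2 ✓
C9, C10 → 2 sp2 carbons.

2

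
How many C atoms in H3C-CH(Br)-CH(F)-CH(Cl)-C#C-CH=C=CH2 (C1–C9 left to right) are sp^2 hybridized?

2

C1: sp3
C2: sp3
C3: sp3
C4: sp3
C5: sp
C6: sp
C7: sp2 ✓
C8: sp
C9: sp2 ✓
C7, C9 → 2 sp2 carbons.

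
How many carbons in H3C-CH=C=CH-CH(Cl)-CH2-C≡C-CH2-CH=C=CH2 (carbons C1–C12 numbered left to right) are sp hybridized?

4

C1: sp3
C2: sp2
C3: sp ✓
C4: sp2
C5: sp3
C6: sp3
C7: sp ✓
C8: sp ✓
C9: sp3
C10: sp2
C11: sp ✓
C12: sp2
C3, C7, C8, C11 → 4 sp carbons.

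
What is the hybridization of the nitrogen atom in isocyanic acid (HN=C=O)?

sp2

The nitrogen atom is sp2: 2 σ bonds and 1 lone pair, plus one π bond, 3 electron-density regions.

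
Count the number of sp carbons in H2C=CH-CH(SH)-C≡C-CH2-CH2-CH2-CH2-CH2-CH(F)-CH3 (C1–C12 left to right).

2

C1: sp2
C2: sp2
C3: sp3
C4: sp ✓
C5: sp ✓
C6: sp3
C7: sp3
C8: sp3
C9: sp3
C10: sp3
C11: sp3
C12: sp3
C4, C5 → 2 sp carbons.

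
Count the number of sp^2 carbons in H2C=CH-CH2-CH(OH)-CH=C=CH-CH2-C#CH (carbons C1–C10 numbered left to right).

C1: sp2 ✓
C2: sp2 ✓
C3: sp3
C4: sp3
C5: sp2 ✓
C6: sp
C7: sp2 ✓
C8: sp3
C9: sp
C10: sp
C1, C2, C5, C7 → 4 sp2 carbons.

4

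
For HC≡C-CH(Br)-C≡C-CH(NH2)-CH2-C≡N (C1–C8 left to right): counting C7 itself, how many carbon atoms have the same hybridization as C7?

3

C7 is sp3 (only σ bonds).
C1: sp
C2: sp
C3: sp3 ✓
C4: sp
C5: sp
C6: sp3 ✓
C7: sp3 ✓
C8: sp
3 carbons are sp3.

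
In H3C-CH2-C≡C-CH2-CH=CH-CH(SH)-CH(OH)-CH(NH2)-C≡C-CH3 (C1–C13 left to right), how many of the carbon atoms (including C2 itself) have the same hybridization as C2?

C2 is sp3 (only σ bonds).
C1: sp3 ✓
C2: sp3 ✓
C3: sp
C4: sp
C5: sp3 ✓
C6: sp2
C7: sp2
C8: sp3 ✓
C9: sp3 ✓
C10: sp3 ✓
C11: sp
C12: sp
C13: sp3 ✓
7 carbons are sp3.

7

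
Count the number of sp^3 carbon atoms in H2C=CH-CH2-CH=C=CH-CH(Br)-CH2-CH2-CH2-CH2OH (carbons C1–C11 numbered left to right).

6

C1: sp2
C2: sp2
C3: sp3 ✓
C4: sp2
C5: sp
C6: sp2
C7: sp3 ✓
C8: sp3 ✓
C9: sp3 ✓
C10: sp3 ✓
C11: sp3 ✓
C3, C7, C8, C9, C10, C11 → 6 sp3 carbons.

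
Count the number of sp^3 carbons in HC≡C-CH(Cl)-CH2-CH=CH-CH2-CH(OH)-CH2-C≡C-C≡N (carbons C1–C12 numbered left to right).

C1: sp
C2: sp
C3: sp3 ✓
C4: sp3 ✓
C5: sp2
C6: sp2
C7: sp3 ✓
C8: sp3 ✓
C9: sp3 ✓
C10: sp
C11: sp
C12: sp
C3, C4, C7, C8, C9 → 5 sp3 carbons.

5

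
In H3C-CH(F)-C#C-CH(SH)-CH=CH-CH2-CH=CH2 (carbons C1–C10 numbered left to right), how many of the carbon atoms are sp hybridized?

C1: sp3
C2: sp3
C3: sp ✓
C4: sp ✓
C5: sp3
C6: sp2
C7: sp2
C8: sp3
C9: sp2
C10: sp2
C3, C4 → 2 sp carbons.

2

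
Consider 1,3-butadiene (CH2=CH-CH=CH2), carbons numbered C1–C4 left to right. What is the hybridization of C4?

sp2

C4 — 3 σ bonds, plus one π bond. Steric number 3, so sp2.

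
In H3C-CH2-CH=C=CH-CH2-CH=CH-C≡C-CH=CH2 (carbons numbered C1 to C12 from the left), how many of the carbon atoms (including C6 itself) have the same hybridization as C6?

C6 is sp3 (only σ bonds).
C1: sp3 ✓
C2: sp3 ✓
C3: sp2
C4: sp
C5: sp2
C6: sp3 ✓
C7: sp2
C8: sp2
C9: sp
C10: sp
C11: sp2
C12: sp2
3 carbons are sp3.

3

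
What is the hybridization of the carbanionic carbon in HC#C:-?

sp

One σ bond + one lone pair = steric number 2 → sp.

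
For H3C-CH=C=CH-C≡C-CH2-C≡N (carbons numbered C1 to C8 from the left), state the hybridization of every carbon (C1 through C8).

C1 sp3, C2 sp2, C3 sp, C4 sp2, C5 sp, C6 sp, C7 sp3, C8 sp

C1 carries 4 σ bonds, giving a steric number of 4, so it is sp3.
C2 — 3 σ bonds, plus one π bond. Steric number 3, so sp2.
C3 — 2 σ bonds, plus two π bonds. Steric number 2, so sp.
C4 carries 3 σ bonds, plus one π bond, giving a steric number of 3, so it is sp2.
C5 is sp: 2 σ bonds, plus two π bonds, 2 electron-density regions.
C6 (2 σ bonds, plus two π bonds) has steric number 2: sp.
C7 has 4 σ bonds: steric number 4 → sp3.
C8: 2 σ bonds, plus two π bonds; 2 regions of electron density → sp.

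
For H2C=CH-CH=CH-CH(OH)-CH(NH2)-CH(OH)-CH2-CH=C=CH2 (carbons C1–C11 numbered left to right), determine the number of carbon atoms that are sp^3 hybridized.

C1: sp2
C2: sp2
C3: sp2
C4: sp2
C5: sp3 ✓
C6: sp3 ✓
C7: sp3 ✓
C8: sp3 ✓
C9: sp2
C10: sp
C11: sp2
C5, C6, C7, C8 → 4 sp3 carbons.

4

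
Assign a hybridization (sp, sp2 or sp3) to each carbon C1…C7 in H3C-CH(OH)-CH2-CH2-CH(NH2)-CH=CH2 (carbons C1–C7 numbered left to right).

C1: 4 σ bonds — 4 electron domains, sp3.
C2 has 4 σ bonds: steric number 4 → sp3.
C3: 4 σ bonds; 4 regions of electron density → sp3.
C4 is sp3: 4 σ bonds, 4 electron-density regions.
C5 carries 4 σ bonds, giving a steric number of 4, so it is sp3.
C6 (3 σ bonds, plus one π bond) has steric number 3: sp2.
C7 has 3 σ bonds, plus one π bond: steric number 3 → sp2.

C1 sp3, C2 sp3, C3 sp3, C4 sp3, C5 sp3, C6 sp2, C7 sp2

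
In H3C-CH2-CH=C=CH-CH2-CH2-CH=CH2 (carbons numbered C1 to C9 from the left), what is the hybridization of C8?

C8 — 3 σ bonds, plus one π bond. Steric number 3, so sp2.

sp^2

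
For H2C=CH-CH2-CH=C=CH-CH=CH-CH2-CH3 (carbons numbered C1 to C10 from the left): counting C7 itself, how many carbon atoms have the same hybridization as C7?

C7 is sp2 (one π bond).
C1: sp2 ✓
C2: sp2 ✓
C3: sp3
C4: sp2 ✓
C5: sp
C6: sp2 ✓
C7: sp2 ✓
C8: sp2 ✓
C9: sp3
C10: sp3
6 carbons are sp2.

6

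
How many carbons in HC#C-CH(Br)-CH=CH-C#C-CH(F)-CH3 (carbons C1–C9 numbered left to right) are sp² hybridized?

C1: sp
C2: sp
C3: sp3
C4: sp2 ✓
C5: sp2 ✓
C6: sp
C7: sp
C8: sp3
C9: sp3
C4, C5 → 2 sp2 carbons.

2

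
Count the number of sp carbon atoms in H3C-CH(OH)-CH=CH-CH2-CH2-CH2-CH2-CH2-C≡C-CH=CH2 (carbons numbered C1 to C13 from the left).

C1: sp3
C2: sp3
C3: sp2
C4: sp2
C5: sp3
C6: sp3
C7: sp3
C8: sp3
C9: sp3
C10: sp ✓
C11: sp ✓
C12: sp2
C13: sp2
C10, C11 → 2 sp carbons.

2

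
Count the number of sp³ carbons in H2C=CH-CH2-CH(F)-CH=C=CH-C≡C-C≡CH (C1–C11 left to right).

2

C1: sp2
C2: sp2
C3: sp3 ✓
C4: sp3 ✓
C5: sp2
C6: sp
C7: sp2
C8: sp
C9: sp
C10: sp
C11: sp
C3, C4 → 2 sp3 carbons.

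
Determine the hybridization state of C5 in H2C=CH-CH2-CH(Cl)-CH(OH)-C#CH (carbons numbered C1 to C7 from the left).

sp³

C5: 4 σ bonds; 4 regions of electron density → sp3.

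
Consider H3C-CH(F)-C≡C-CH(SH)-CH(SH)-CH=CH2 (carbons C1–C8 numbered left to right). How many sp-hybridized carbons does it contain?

2

C1: sp3
C2: sp3
C3: sp ✓
C4: sp ✓
C5: sp3
C6: sp3
C7: sp2
C8: sp2
C3, C4 → 2 sp carbons.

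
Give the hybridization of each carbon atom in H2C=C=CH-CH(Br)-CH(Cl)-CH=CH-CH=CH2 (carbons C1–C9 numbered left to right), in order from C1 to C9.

C1 is sp2: 3 σ bonds, plus one π bond, 3 electron-density regions.
C2 is sp: 2 σ bonds, plus two π bonds, 2 electron-density regions.
C3: 3 σ bonds, plus one π bond — 3 electron domains, sp2.
C4 is sp3: 4 σ bonds, 4 electron-density regions.
C5: 4 σ bonds; 4 regions of electron density → sp3.
C6 is sp2: 3 σ bonds, plus one π bond, 3 electron-density regions.
C7 has 3 σ bonds, plus one π bond: steric number 3 → sp2.
C8 — 3 σ bonds, plus one π bond. Steric number 3, so sp2.
C9: 3 σ bonds, plus one π bond; 3 regions of electron density → sp2.

C1 sp2, C2 sp, C3 sp2, C4 sp3, C5 sp3, C6 sp2, C7 sp2, C8 sp2, C9 sp2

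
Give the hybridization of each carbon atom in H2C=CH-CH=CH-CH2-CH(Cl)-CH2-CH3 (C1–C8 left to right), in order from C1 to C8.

C1 has 3 σ bonds, plus one π bond: steric number 3 → sp2.
C2 (3 σ bonds, plus one π bond) has steric number 3: sp2.
C3 is sp2: 3 σ bonds, plus one π bond, 3 electron-density regions.
C4 is sp2: 3 σ bonds, plus one π bond, 3 electron-density regions.
C5 carries 4 σ bonds, giving a steric number of 4, so it is sp3.
C6 (4 σ bonds) has steric number 4: sp3.
C7 is sp3: 4 σ bonds, 4 electron-density regions.
C8 carries 4 σ bonds, giving a steric number of 4, so it is sp3.

C1 sp2, C2 sp2, C3 sp2, C4 sp2, C5 sp3, C6 sp3, C7 sp3, C8 sp3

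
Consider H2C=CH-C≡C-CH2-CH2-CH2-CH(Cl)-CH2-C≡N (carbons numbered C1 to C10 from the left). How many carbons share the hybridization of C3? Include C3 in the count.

3

C3 is sp (two π bonds).
C1: sp2
C2: sp2
C3: sp ✓
C4: sp ✓
C5: sp3
C6: sp3
C7: sp3
C8: sp3
C9: sp3
C10: sp ✓
3 carbons are sp.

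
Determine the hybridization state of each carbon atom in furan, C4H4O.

Each carbon atom: 3 σ bonds, plus one π bond; 3 regions of electron density → sp2.

sp2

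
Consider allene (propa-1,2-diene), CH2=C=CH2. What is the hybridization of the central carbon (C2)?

sp

Two σ bonds and two π bonds (one to each neighbour) → sp.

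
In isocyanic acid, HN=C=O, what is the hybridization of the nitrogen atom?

The nitrogen atom — 2 σ bonds and 1 lone pair, plus one π bond. Steric number 3, so sp2.

sp^2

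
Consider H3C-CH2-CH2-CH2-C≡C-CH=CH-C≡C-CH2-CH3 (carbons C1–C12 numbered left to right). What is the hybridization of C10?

C10 carries 2 σ bonds, plus two π bonds, giving a steric number of 2, so it is sp.

sp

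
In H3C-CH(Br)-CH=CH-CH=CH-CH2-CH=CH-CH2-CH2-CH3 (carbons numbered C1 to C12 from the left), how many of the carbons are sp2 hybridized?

6

C1: sp3
C2: sp3
C3: sp2 ✓
C4: sp2 ✓
C5: sp2 ✓
C6: sp2 ✓
C7: sp3
C8: sp2 ✓
C9: sp2 ✓
C10: sp3
C11: sp3
C12: sp3
C3, C4, C5, C6, C8, C9 → 6 sp2 carbons.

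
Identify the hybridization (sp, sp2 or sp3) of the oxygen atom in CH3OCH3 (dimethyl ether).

sp^3

Two σ bonds + two lone pairs = steric number 4 → sp3.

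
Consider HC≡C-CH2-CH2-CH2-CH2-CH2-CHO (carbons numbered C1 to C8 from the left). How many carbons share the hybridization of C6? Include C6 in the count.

5

C6 is sp3 (only σ bonds).
C1: sp
C2: sp
C3: sp3 ✓
C4: sp3 ✓
C5: sp3 ✓
C6: sp3 ✓
C7: sp3 ✓
C8: sp2
5 carbons are sp3.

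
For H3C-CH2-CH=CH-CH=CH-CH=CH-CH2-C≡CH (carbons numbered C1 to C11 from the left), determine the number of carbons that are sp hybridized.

C1: sp3
C2: sp3
C3: sp2
C4: sp2
C5: sp2
C6: sp2
C7: sp2
C8: sp2
C9: sp3
C10: sp ✓
C11: sp ✓
C10, C11 → 2 sp carbons.

2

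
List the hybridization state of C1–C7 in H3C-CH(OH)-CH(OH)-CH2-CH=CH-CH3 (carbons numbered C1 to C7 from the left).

C1: 4 σ bonds; 4 regions of electron density → sp3.
C2: 4 σ bonds; 4 regions of electron density → sp3.
C3 is sp3: 4 σ bonds, 4 electron-density regions.
C4 — 4 σ bonds. Steric number 4, so sp3.
C5: 3 σ bonds, plus one π bond; 3 regions of electron density → sp2.
C6 is sp2: 3 σ bonds, plus one π bond, 3 electron-density regions.
C7 (4 σ bonds) has steric number 4: sp3.

C1 sp3, C2 sp3, C3 sp3, C4 sp3, C5 sp2, C6 sp2, C7 sp3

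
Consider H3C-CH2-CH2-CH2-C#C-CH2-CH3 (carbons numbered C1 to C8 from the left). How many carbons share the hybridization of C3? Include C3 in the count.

C3 is sp3 (only σ bonds).
C1: sp3 ✓
C2: sp3 ✓
C3: sp3 ✓
C4: sp3 ✓
C5: sp
C6: sp
C7: sp3 ✓
C8: sp3 ✓
6 carbons are sp3.

6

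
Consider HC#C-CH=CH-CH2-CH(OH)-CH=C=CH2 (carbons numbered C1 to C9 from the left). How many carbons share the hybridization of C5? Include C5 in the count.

C5 is sp3 (only σ bonds).
C1: sp
C2: sp
C3: sp2
C4: sp2
C5: sp3 ✓
C6: sp3 ✓
C7: sp2
C8: sp
C9: sp2
2 carbons are sp3.

2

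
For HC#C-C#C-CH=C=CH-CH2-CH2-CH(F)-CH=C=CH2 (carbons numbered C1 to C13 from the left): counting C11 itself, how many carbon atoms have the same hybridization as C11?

4

C11 is sp2 (one π bond).
C1: sp
C2: sp
C3: sp
C4: sp
C5: sp2 ✓
C6: sp
C7: sp2 ✓
C8: sp3
C9: sp3
C10: sp3
C11: sp2 ✓
C12: sp
C13: sp2 ✓
4 carbons are sp2.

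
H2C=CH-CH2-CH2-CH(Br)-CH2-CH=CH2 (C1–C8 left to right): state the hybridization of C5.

C5 has 4 σ bonds: steric number 4 → sp3.

sp3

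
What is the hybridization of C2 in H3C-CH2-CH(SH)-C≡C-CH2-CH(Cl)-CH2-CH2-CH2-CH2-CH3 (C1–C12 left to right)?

sp^3

C2 carries 4 σ bonds, giving a steric number of 4, so it is sp3.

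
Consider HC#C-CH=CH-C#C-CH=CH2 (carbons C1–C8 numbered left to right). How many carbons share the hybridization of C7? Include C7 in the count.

4

C7 is sp2 (one π bond).
C1: sp
C2: sp
C3: sp2 ✓
C4: sp2 ✓
C5: sp
C6: sp
C7: sp2 ✓
C8: sp2 ✓
4 carbons are sp2.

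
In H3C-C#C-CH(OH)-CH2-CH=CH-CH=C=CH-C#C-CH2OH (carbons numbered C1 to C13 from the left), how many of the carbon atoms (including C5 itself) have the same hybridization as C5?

4

C5 is sp3 (only σ bonds).
C1: sp3 ✓
C2: sp
C3: sp
C4: sp3 ✓
C5: sp3 ✓
C6: sp2
C7: sp2
C8: sp2
C9: sp
C10: sp2
C11: sp
C12: sp
C13: sp3 ✓
4 carbons are sp3.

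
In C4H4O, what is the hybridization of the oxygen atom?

One O lone pair is in the aromatic π system (p orbital), the other is in an sp2 hybrid in the ring plane; O has two σ bonds + one in-plane lone pair → sp2.

sp2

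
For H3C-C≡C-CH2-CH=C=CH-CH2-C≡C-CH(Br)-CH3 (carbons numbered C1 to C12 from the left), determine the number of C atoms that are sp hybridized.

C1: sp3
C2: sp ✓
C3: sp ✓
C4: sp3
C5: sp2
C6: sp ✓
C7: sp2
C8: sp3
C9: sp ✓
C10: sp ✓
C11: sp3
C12: sp3
C2, C3, C6, C9, C10 → 5 sp carbons.

5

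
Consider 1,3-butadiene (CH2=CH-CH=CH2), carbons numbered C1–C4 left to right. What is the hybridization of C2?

sp2

C2 — 3 σ bonds, plus one π bond. Steric number 3, so sp2.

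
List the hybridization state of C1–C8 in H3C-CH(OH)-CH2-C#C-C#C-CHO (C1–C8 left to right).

C1 sp3, C2 sp3, C3 sp3, C4 sp, C5 sp, C6 sp, C7 sp, C8 sp2

C1: 4 σ bonds; 4 regions of electron density → sp3.
C2 — 4 σ bonds. Steric number 4, so sp3.
C3 — 4 σ bonds. Steric number 4, so sp3.
C4 carries 2 σ bonds, plus two π bonds, giving a steric number of 2, so it is sp.
C5 carries 2 σ bonds, plus two π bonds, giving a steric number of 2, so it is sp.
C6 carries 2 σ bonds, plus two π bonds, giving a steric number of 2, so it is sp.
C7 (2 σ bonds, plus two π bonds) has steric number 2: sp.
C8 has 3 σ bonds, plus one π bond: steric number 3 → sp2.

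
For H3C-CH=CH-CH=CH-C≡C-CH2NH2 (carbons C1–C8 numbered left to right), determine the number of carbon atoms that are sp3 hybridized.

2

C1: sp3 ✓
C2: sp2
C3: sp2
C4: sp2
C5: sp2
C6: sp
C7: sp
C8: sp3 ✓
C1, C8 → 2 sp3 carbons.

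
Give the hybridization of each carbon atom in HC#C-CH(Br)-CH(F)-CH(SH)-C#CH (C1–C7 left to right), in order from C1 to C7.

C1 carries 2 σ bonds, plus two π bonds, giving a steric number of 2, so it is sp.
C2: 2 σ bonds, plus two π bonds; 2 regions of electron density → sp.
C3: 4 σ bonds; 4 regions of electron density → sp3.
C4: 4 σ bonds; 4 regions of electron density → sp3.
C5 carries 4 σ bonds, giving a steric number of 4, so it is sp3.
C6: 2 σ bonds, plus two π bonds; 2 regions of electron density → sp.
C7 is sp: 2 σ bonds, plus two π bonds, 2 electron-density regions.

C1 sp, C2 sp, C3 sp3, C4 sp3, C5 sp3, C6 sp, C7 sp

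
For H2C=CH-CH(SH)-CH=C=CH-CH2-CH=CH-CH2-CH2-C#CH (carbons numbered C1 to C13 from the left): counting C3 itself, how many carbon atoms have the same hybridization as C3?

4

C3 is sp3 (only σ bonds).
C1: sp2
C2: sp2
C3: sp3 ✓
C4: sp2
C5: sp
C6: sp2
C7: sp3 ✓
C8: sp2
C9: sp2
C10: sp3 ✓
C11: sp3 ✓
C12: sp
C13: sp
4 carbons are sp3.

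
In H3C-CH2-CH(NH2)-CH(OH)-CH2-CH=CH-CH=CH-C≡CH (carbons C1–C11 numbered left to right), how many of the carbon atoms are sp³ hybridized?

C1: sp3 ✓
C2: sp3 ✓
C3: sp3 ✓
C4: sp3 ✓
C5: sp3 ✓
C6: sp2
C7: sp2
C8: sp2
C9: sp2
C10: sp
C11: sp
C1, C2, C3, C4, C5 → 5 sp3 carbons.

5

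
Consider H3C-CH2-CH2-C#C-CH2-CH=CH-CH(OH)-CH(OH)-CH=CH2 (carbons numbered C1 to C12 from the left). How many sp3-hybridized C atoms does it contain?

C1: sp3 ✓
C2: sp3 ✓
C3: sp3 ✓
C4: sp
C5: sp
C6: sp3 ✓
C7: sp2
C8: sp2
C9: sp3 ✓
C10: sp3 ✓
C11: sp2
C12: sp2
C1, C2, C3, C6, C9, C10 → 6 sp3 carbons.

6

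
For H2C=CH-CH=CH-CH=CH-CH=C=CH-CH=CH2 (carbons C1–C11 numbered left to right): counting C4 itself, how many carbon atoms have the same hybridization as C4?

C4 is sp2 (one π bond).
C1: sp2 ✓
C2: sp2 ✓
C3: sp2 ✓
C4: sp2 ✓
C5: sp2 ✓
C6: sp2 ✓
C7: sp2 ✓
C8: sp
C9: sp2 ✓
C10: sp2 ✓
C11: sp2 ✓
10 carbons are sp2.

10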